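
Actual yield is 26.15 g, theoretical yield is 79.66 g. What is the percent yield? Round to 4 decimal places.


% yield = 100 * actual / theoretical
% yield = 100 * 26.15 / 79.66
% yield = 32.82701481 %, rounded to 4 dp:

32.8270 %


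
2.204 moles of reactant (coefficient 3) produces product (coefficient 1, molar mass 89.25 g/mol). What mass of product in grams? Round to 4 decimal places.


Use the coefficient ratio to convert reactant moles to product moles, then multiply by the product's molar mass.
moles_P = moles_R * (coeff_P / coeff_R) = 2.204 * (1/3) = 0.734667
mass_P = moles_P * M_P = 0.734667 * 89.25
mass_P = 65.56902975 g, rounded to 4 dp:

65.5690 g


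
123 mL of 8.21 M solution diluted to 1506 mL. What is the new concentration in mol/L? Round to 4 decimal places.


Dilution: M1*V1 = M2*V2, solve for M2.
M2 = M1*V1 / V2
M2 = 8.21 * 123 / 1506
M2 = 1009.83 / 1506
M2 = 0.67053785 mol/L, rounded to 4 dp:

0.6705 mol/L


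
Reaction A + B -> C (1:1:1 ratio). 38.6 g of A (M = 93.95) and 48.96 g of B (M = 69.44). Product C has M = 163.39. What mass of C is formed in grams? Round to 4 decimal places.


Find moles of each reactant; the smaller value is the limiting reagent in a 1:1:1 reaction, so moles_C equals moles of the limiter.
n_A = mass_A / M_A = 38.6 / 93.95 = 0.410857 mol
n_B = mass_B / M_B = 48.96 / 69.44 = 0.705069 mol
Limiting reagent: A (smaller), n_limiting = 0.410857 mol
mass_C = n_limiting * M_C = 0.410857 * 163.39
mass_C = 67.12992523 g, rounded to 4 dp:

67.1299 g


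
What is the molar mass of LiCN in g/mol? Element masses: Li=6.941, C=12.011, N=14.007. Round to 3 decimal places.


M = sum(count * atomic_mass) over atoms.
M = 1*6.941 + 1*12.011 + 1*14.007
M = 6.941 + 12.011 + 14.007
M = 32.959 g/mol, rounded to 3 dp:

32.959 g/mol


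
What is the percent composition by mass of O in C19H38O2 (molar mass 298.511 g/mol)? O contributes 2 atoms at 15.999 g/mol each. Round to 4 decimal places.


pct = 100 * (n_elem * M_elem) / M_total
mass_contribution = 2 * 15.999 = 31.998 g/mol
pct = 100 * 31.998 / 298.511
pct = 10.71920298 %, rounded to 4 dp:

10.7192 %


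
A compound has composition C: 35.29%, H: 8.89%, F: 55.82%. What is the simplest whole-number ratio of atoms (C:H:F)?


Assume 100 g of compound, divide each mass% by atomic mass to get moles, then normalize by the smallest to get a raw atom ratio.
Moles per 100 g: C: 35.29/12.011 = 2.9381, H: 8.89/1.008 = 8.8194, F: 55.82/18.998 = 2.9382
Raw ratio (divide by min = 2.9381): C: 1.0, H: 3.002, F: 1.0
Multiply by 1 to clear fractions: C: 1.0 ~= 1, H: 3.002 ~= 3, F: 1.0 ~= 1
Reduce by GCD to get the simplest whole-number ratio:

1:3:1


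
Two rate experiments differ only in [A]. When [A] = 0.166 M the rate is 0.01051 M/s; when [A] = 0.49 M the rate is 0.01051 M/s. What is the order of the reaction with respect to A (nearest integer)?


Rate is proportional to [A]^n, so rate2/rate1 = ([A]2/[A]1)^n. Take logs to solve for n.
rate2/rate1 = 0.01051 / 0.01051 = 1.0
[A]2/[A]1 = 0.49 / 0.166 = 2.9518
n = ln(1.0) / ln(2.9518) = 0.0
Nearest integer order:

0


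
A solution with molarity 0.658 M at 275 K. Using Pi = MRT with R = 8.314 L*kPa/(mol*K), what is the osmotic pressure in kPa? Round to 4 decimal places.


Osmotic pressure (van't Hoff): Pi = M*R*T.
RT = 8.314 * 275 = 2286.35
Pi = 0.658 * 2286.35
Pi = 1504.4183 kPa, rounded to 4 dp:

1504.4183 kPa


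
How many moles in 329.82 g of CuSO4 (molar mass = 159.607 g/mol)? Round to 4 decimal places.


n = mass / M
n = 329.82 / 159.607
n = 2.06645072 mol, rounded to 4 dp:

2.0665 mol


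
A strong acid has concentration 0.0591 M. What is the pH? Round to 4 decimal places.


A strong acid dissociates completely, so [H+] equals the given concentration.
pH = -log10([H+]) = -log10(0.0591)
pH = 1.22841252, rounded to 4 dp:

1.2284


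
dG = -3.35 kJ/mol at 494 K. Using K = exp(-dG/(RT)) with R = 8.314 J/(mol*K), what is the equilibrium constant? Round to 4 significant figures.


dG is in kJ/mol; multiply by 1000 to match R in J/(mol*K).
RT = 8.314 * 494 = 4107.116 J/mol
exponent = -dG*1000 / (RT) = -(-3.35*1000) / 4107.116 = 0.81565751
K = exp(0.81565751)
K = 2.2606616, rounded to 4 significant figures:

2.261


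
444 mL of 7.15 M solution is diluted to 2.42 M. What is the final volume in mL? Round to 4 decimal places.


Dilution: M1*V1 = M2*V2, solve for V2.
V2 = M1*V1 / M2
V2 = 7.15 * 444 / 2.42
V2 = 3174.6 / 2.42
V2 = 1311.81818182 mL, rounded to 4 dp:

1311.8182 mL


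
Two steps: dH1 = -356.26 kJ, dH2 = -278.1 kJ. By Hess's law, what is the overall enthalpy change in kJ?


Hess's law: enthalpy is a state function, so add the step enthalpies.
dH_total = dH1 + dH2 = -356.26 + (-278.1)
dH_total = -634.36 kJ:

-634.36 kJ


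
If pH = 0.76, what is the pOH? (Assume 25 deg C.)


At 25 deg C, pH + pOH = 14.
pOH = 14 - pH = 14 - 0.76
pOH = 13.24:

13.24


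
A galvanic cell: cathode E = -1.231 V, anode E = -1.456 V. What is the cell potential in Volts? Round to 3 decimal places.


Standard cell potential: E_cell = E_cathode - E_anode.
E_cell = -1.231 - (-1.456)
E_cell = 0.225 V, rounded to 3 dp:

0.225 V


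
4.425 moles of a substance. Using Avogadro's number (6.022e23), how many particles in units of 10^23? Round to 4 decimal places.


N = n * NA, then divide by 1e23 for the requested units.
N / 1e23 = n * 6.022
N / 1e23 = 4.425 * 6.022
N / 1e23 = 26.64735, rounded to 4 dp:

26.6474


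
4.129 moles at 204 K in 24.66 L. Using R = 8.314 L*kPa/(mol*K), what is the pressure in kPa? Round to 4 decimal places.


PV = nRT, solve for P = nRT / V.
nRT = 4.129 * 8.314 * 204 = 7003.0152
P = 7003.0152 / 24.66
P = 283.98277372 kPa, rounded to 4 dp:

283.9828 kPa


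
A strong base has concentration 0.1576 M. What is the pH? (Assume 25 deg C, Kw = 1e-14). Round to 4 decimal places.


A strong base dissociates completely, so [OH-] equals the given concentration.
pOH = -log10([OH-]) = -log10(0.1576) = 0.802444
pH = 14 - pOH = 14 - 0.802444
pH = 13.197556, rounded to 4 dp:

13.1976


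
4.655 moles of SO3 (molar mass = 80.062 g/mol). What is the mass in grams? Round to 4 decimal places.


mass = n * M
mass = 4.655 * 80.062
mass = 372.68861 g, rounded to 4 dp:

372.6886 g


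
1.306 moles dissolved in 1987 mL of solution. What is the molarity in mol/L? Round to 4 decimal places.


Convert volume to liters: V_L = V_mL / 1000.
V_L = 1987 / 1000 = 1.987 L
M = n / V_L = 1.306 / 1.987
M = 0.65727227 mol/L, rounded to 4 dp:

0.6573 mol/L


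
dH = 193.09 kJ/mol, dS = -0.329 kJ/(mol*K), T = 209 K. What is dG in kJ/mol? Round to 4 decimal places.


Gibbs: dG = dH - T*dS (consistent units, dS already in kJ/(mol*K)).
T*dS = 209 * -0.329 = -68.761
dG = 193.09 - (-68.761)
dG = 261.851 kJ/mol, rounded to 4 dp:

261.8510 kJ/mol


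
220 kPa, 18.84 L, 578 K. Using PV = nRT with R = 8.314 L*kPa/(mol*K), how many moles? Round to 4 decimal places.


PV = nRT, solve for n = PV / (RT).
PV = 220 * 18.84 = 4144.8
RT = 8.314 * 578 = 4805.492
n = 4144.8 / 4805.492
n = 0.86251314 mol, rounded to 4 dp:

0.8625 mol


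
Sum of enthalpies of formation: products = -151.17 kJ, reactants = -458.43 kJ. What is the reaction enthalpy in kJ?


dH_rxn = sum(dH_f products) - sum(dH_f reactants)
dH_rxn = -151.17 - (-458.43)
dH_rxn = 307.26 kJ:

307.26 kJ


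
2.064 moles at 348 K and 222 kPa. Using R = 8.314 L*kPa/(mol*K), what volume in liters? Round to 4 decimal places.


PV = nRT, solve for V = nRT / P.
nRT = 2.064 * 8.314 * 348 = 5971.7134
V = 5971.7134 / 222
V = 26.89960991 L, rounded to 4 dp:

26.8996 L


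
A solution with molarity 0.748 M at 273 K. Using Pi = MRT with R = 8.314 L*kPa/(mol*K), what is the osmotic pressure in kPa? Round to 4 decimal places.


Osmotic pressure (van't Hoff): Pi = M*R*T.
RT = 8.314 * 273 = 2269.722
Pi = 0.748 * 2269.722
Pi = 1697.752056 kPa, rounded to 4 dp:

1697.7521 kPa


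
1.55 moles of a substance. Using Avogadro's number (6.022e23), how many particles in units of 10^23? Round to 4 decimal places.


N = n * NA, then divide by 1e23 for the requested units.
N / 1e23 = n * 6.022
N / 1e23 = 1.55 * 6.022
N / 1e23 = 9.3341, rounded to 4 dp:

9.3341


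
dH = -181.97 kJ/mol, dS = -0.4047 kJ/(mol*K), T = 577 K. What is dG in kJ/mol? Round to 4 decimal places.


Gibbs: dG = dH - T*dS (consistent units, dS already in kJ/(mol*K)).
T*dS = 577 * -0.4047 = -233.5119
dG = -181.97 - (-233.5119)
dG = 51.5419 kJ/mol, rounded to 4 dp:

51.5419 kJ/mol


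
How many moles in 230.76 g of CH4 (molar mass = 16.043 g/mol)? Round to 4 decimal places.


n = mass / M
n = 230.76 / 16.043
n = 14.38384342 mol, rounded to 4 dp:

14.3838 mol


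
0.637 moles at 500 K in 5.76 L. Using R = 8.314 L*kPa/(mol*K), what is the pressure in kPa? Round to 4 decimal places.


PV = nRT, solve for P = nRT / V.
nRT = 0.637 * 8.314 * 500 = 2648.009
P = 2648.009 / 5.76
P = 459.72378472 kPa, rounded to 4 dp:

459.7238 kPa


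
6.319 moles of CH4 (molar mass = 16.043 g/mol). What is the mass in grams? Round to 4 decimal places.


mass = n * M
mass = 6.319 * 16.043
mass = 101.375717 g, rounded to 4 dp:

101.3757 g


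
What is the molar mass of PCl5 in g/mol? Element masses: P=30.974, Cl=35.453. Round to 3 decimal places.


M = sum(count * atomic_mass) over atoms.
M = 1*30.974 + 5*35.453
M = 30.974 + 177.265
M = 208.239 g/mol, rounded to 3 dp:

208.239 g/mol


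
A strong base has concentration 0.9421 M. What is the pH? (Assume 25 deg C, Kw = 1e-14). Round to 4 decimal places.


A strong base dissociates completely, so [OH-] equals the given concentration.
pOH = -log10([OH-]) = -log10(0.9421) = 0.025903
pH = 14 - pOH = 14 - 0.025903
pH = 13.974097, rounded to 4 dp:

13.9741


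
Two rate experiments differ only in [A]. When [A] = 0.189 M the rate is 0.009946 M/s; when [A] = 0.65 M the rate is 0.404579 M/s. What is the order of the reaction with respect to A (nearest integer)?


Rate is proportional to [A]^n, so rate2/rate1 = ([A]2/[A]1)^n. Take logs to solve for n.
rate2/rate1 = 0.404579 / 0.009946 = 40.6776
[A]2/[A]1 = 0.65 / 0.189 = 3.4392
n = ln(40.6776) / ln(3.4392) = 3.0
Nearest integer order:

3


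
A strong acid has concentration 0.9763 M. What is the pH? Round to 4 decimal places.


A strong acid dissociates completely, so [H+] equals the given concentration.
pH = -log10([H+]) = -log10(0.9763)
pH = 0.01041671, rounded to 4 dp:

0.0104


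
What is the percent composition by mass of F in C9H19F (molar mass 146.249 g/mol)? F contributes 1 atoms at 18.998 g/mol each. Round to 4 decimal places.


pct = 100 * (n_elem * M_elem) / M_total
mass_contribution = 1 * 18.998 = 18.998 g/mol
pct = 100 * 18.998 / 146.249
pct = 12.99017429 %, rounded to 4 dp:

12.9902 %


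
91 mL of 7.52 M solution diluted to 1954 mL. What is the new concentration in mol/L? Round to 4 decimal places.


Dilution: M1*V1 = M2*V2, solve for M2.
M2 = M1*V1 / V2
M2 = 7.52 * 91 / 1954
M2 = 684.32 / 1954
M2 = 0.35021494 mol/L, rounded to 4 dp:

0.3502 mol/L


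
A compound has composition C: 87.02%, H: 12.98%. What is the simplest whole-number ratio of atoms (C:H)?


Assume 100 g of compound, divide each mass% by atomic mass to get moles, then normalize by the smallest to get a raw atom ratio.
Moles per 100 g: C: 87.02/12.011 = 7.245, H: 12.98/1.008 = 12.877
Raw ratio (divide by min = 7.245): C: 1.0, H: 1.777
Multiply by 9 to clear fractions: C: 9.0 ~= 9, H: 15.996 ~= 16
Reduce by GCD to get the simplest whole-number ratio:

9:16


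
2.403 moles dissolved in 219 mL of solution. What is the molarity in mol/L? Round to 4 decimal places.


Convert volume to liters: V_L = V_mL / 1000.
V_L = 219 / 1000 = 0.219 L
M = n / V_L = 2.403 / 0.219
M = 10.97260274 mol/L, rounded to 4 dp:

10.9726 mol/L


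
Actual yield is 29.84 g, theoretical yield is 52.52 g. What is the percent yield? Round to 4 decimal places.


% yield = 100 * actual / theoretical
% yield = 100 * 29.84 / 52.52
% yield = 56.81645088 %, rounded to 4 dp:

56.8165 %


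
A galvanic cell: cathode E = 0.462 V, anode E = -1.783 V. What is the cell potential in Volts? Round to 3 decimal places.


Standard cell potential: E_cell = E_cathode - E_anode.
E_cell = 0.462 - (-1.783)
E_cell = 2.245 V, rounded to 3 dp:

2.245 V


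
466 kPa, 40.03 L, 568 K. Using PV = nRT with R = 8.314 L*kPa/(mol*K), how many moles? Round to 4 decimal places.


PV = nRT, solve for n = PV / (RT).
PV = 466 * 40.03 = 18653.98
RT = 8.314 * 568 = 4722.352
n = 18653.98 / 4722.352
n = 3.95014603 mol, rounded to 4 dp:

3.9501 mol


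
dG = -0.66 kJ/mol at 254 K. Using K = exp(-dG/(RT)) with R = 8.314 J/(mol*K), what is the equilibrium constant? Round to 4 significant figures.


dG is in kJ/mol; multiply by 1000 to match R in J/(mol*K).
RT = 8.314 * 254 = 2111.756 J/mol
exponent = -dG*1000 / (RT) = -(-0.66*1000) / 2111.756 = 0.31253611
K = exp(0.31253611)
K = 1.3668873, rounded to 4 significant figures:

1.367


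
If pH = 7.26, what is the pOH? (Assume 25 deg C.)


At 25 deg C, pH + pOH = 14.
pOH = 14 - pH = 14 - 7.26
pOH = 6.74:

6.74


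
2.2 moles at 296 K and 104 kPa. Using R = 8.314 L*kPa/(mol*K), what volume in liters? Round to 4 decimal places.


PV = nRT, solve for V = nRT / P.
nRT = 2.2 * 8.314 * 296 = 5414.0768
V = 5414.0768 / 104
V = 52.05843077 L, rounded to 4 dp:

52.0584 L


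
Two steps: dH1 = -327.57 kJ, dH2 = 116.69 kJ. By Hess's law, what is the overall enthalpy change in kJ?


Hess's law: enthalpy is a state function, so add the step enthalpies.
dH_total = dH1 + dH2 = -327.57 + (116.69)
dH_total = -210.88 kJ:

-210.88 kJ


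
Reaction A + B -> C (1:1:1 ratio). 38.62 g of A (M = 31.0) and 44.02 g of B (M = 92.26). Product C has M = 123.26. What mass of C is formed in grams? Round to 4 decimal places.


Find moles of each reactant; the smaller value is the limiting reagent in a 1:1:1 reaction, so moles_C equals moles of the limiter.
n_A = mass_A / M_A = 38.62 / 31.0 = 1.245806 mol
n_B = mass_B / M_B = 44.02 / 92.26 = 0.47713 mol
Limiting reagent: B (smaller), n_limiting = 0.47713 mol
mass_C = n_limiting * M_C = 0.47713 * 123.26
mass_C = 58.8110438 g, rounded to 4 dp:

58.8110 g


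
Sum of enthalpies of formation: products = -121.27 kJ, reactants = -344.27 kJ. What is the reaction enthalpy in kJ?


dH_rxn = sum(dH_f products) - sum(dH_f reactants)
dH_rxn = -121.27 - (-344.27)
dH_rxn = 223.0 kJ:

223.00 kJ


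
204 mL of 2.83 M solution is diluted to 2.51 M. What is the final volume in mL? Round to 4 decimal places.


Dilution: M1*V1 = M2*V2, solve for V2.
V2 = M1*V1 / M2
V2 = 2.83 * 204 / 2.51
V2 = 577.32 / 2.51
V2 = 230.00796813 mL, rounded to 4 dp:

230.0080 mL


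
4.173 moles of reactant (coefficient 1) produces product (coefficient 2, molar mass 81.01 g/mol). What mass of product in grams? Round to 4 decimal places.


Use the coefficient ratio to convert reactant moles to product moles, then multiply by the product's molar mass.
moles_P = moles_R * (coeff_P / coeff_R) = 4.173 * (2/1) = 8.346
mass_P = moles_P * M_P = 8.346 * 81.01
mass_P = 676.10946 g, rounded to 4 dp:

676.1095 g


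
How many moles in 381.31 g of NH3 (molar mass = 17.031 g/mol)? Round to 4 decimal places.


n = mass / M
n = 381.31 / 17.031
n = 22.38917269 mol, rounded to 4 dp:

22.3892 mol


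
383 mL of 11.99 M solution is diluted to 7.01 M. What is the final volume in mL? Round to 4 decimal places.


Dilution: M1*V1 = M2*V2, solve for V2.
V2 = M1*V1 / M2
V2 = 11.99 * 383 / 7.01
V2 = 4592.17 / 7.01
V2 = 655.08844508 mL, rounded to 4 dp:

655.0884 mL


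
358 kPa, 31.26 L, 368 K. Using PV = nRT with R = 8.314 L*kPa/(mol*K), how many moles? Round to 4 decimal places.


PV = nRT, solve for n = PV / (RT).
PV = 358 * 31.26 = 11191.08
RT = 8.314 * 368 = 3059.552
n = 11191.08 / 3059.552
n = 3.6577512 mol, rounded to 4 dp:

3.6578 mol


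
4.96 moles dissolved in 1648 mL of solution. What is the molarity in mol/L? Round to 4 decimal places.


Convert volume to liters: V_L = V_mL / 1000.
V_L = 1648 / 1000 = 1.648 L
M = n / V_L = 4.96 / 1.648
M = 3.00970874 mol/L, rounded to 4 dp:

3.0097 mol/L


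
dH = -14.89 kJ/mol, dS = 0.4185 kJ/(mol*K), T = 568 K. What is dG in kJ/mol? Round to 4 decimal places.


Gibbs: dG = dH - T*dS (consistent units, dS already in kJ/(mol*K)).
T*dS = 568 * 0.4185 = 237.708
dG = -14.89 - (237.708)
dG = -252.598 kJ/mol, rounded to 4 dp:

-252.5980 kJ/mol


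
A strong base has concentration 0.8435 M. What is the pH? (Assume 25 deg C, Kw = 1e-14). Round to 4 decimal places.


A strong base dissociates completely, so [OH-] equals the given concentration.
pOH = -log10([OH-]) = -log10(0.8435) = 0.073915
pH = 14 - pOH = 14 - 0.073915
pH = 13.926085, rounded to 4 dp:

13.9261


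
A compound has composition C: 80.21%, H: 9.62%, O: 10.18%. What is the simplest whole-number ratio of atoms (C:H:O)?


Assume 100 g of compound, divide each mass% by atomic mass to get moles, then normalize by the smallest to get a raw atom ratio.
Moles per 100 g: C: 80.21/12.011 = 6.678, H: 9.62/1.008 = 9.5437, O: 10.18/15.999 = 0.6363
Raw ratio (divide by min = 0.6363): C: 10.495, H: 14.999, O: 1.0
Multiply by 2 to clear fractions: C: 20.991 ~= 21, H: 29.998 ~= 30, O: 2.0 ~= 2
Reduce by GCD to get the simplest whole-number ratio:

21:30:2


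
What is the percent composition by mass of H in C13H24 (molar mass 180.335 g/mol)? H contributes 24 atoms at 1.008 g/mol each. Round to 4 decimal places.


pct = 100 * (n_elem * M_elem) / M_total
mass_contribution = 24 * 1.008 = 24.192 g/mol
pct = 100 * 24.192 / 180.335
pct = 13.41503313 %, rounded to 4 dp:

13.4150 %


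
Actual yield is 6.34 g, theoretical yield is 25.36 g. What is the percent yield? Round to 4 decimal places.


% yield = 100 * actual / theoretical
% yield = 100 * 6.34 / 25.36
% yield = 25.0 %, rounded to 4 dp:

25.0000 %


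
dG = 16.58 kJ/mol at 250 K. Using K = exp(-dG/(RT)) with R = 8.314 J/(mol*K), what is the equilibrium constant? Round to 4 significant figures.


dG is in kJ/mol; multiply by 1000 to match R in J/(mol*K).
RT = 8.314 * 250 = 2078.5 J/mol
exponent = -dG*1000 / (RT) = -(16.58*1000) / 2078.5 = -7.97690642
K = exp(-7.97690642)
K = 0.00034329981, rounded to 4 significant figures:

0.0003433


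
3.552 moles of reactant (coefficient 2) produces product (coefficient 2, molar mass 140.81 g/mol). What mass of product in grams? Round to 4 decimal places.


Use the coefficient ratio to convert reactant moles to product moles, then multiply by the product's molar mass.
moles_P = moles_R * (coeff_P / coeff_R) = 3.552 * (2/2) = 3.552
mass_P = moles_P * M_P = 3.552 * 140.81
mass_P = 500.15712 g, rounded to 4 dp:

500.1571 g


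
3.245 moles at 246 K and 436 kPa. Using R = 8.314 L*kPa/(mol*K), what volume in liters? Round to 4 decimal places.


PV = nRT, solve for V = nRT / P.
nRT = 3.245 * 8.314 * 246 = 6636.8168
V = 6636.8168 / 436
V = 15.22205688 L, rounded to 4 dp:

15.2221 L


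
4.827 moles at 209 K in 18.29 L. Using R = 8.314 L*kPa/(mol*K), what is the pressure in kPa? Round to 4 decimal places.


PV = nRT, solve for P = nRT / V.
nRT = 4.827 * 8.314 * 209 = 8387.5207
P = 8387.5207 / 18.29
P = 458.58505741 kPa, rounded to 4 dp:

458.5851 kPa


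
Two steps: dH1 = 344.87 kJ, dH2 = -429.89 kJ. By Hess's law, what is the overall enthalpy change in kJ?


Hess's law: enthalpy is a state function, so add the step enthalpies.
dH_total = dH1 + dH2 = 344.87 + (-429.89)
dH_total = -85.02 kJ:

-85.02 kJ


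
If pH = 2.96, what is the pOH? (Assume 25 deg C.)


At 25 deg C, pH + pOH = 14.
pOH = 14 - pH = 14 - 2.96
pOH = 11.04:

11.04


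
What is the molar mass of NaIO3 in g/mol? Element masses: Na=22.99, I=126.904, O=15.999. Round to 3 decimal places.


M = sum(count * atomic_mass) over atoms.
M = 1*22.99 + 1*126.904 + 3*15.999
M = 22.99 + 126.904 + 47.997
M = 197.891 g/mol, rounded to 3 dp:

197.891 g/mol


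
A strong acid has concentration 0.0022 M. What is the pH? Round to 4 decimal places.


A strong acid dissociates completely, so [H+] equals the given concentration.
pH = -log10([H+]) = -log10(0.0022)
pH = 2.65757732, rounded to 4 dp:

2.6576


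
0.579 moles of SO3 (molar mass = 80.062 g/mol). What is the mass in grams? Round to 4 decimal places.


mass = n * M
mass = 0.579 * 80.062
mass = 46.355898 g, rounded to 4 dp:

46.3559 g


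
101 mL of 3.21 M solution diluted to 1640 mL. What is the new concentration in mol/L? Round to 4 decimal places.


Dilution: M1*V1 = M2*V2, solve for M2.
M2 = M1*V1 / V2
M2 = 3.21 * 101 / 1640
M2 = 324.21 / 1640
M2 = 0.19768902 mol/L, rounded to 4 dp:

0.1977 mol/L


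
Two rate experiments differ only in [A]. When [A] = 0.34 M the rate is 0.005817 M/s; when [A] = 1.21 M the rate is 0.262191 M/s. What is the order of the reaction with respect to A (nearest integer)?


Rate is proportional to [A]^n, so rate2/rate1 = ([A]2/[A]1)^n. Take logs to solve for n.
rate2/rate1 = 0.262191 / 0.005817 = 45.0732
[A]2/[A]1 = 1.21 / 0.34 = 3.5588
n = ln(45.0732) / ln(3.5588) = 3.0
Nearest integer order:

3


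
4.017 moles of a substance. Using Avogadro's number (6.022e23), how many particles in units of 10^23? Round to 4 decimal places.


N = n * NA, then divide by 1e23 for the requested units.
N / 1e23 = n * 6.022
N / 1e23 = 4.017 * 6.022
N / 1e23 = 24.190374, rounded to 4 dp:

24.1904


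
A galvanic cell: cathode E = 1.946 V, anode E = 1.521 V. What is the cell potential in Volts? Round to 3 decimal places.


Standard cell potential: E_cell = E_cathode - E_anode.
E_cell = 1.946 - (1.521)
E_cell = 0.425 V, rounded to 3 dp:

0.425 V


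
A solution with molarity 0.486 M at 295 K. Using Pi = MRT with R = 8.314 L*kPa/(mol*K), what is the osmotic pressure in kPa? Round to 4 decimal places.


Osmotic pressure (van't Hoff): Pi = M*R*T.
RT = 8.314 * 295 = 2452.63
Pi = 0.486 * 2452.63
Pi = 1191.97818 kPa, rounded to 4 dp:

1191.9782 kPa


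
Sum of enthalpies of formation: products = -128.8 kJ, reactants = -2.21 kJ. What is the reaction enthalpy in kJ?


dH_rxn = sum(dH_f products) - sum(dH_f reactants)
dH_rxn = -128.8 - (-2.21)
dH_rxn = -126.59 kJ:

-126.59 kJ


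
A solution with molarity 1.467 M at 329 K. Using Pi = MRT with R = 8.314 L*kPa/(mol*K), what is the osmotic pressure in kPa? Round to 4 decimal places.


Osmotic pressure (van't Hoff): Pi = M*R*T.
RT = 8.314 * 329 = 2735.306
Pi = 1.467 * 2735.306
Pi = 4012.693902 kPa, rounded to 4 dp:

4012.6939 kPa


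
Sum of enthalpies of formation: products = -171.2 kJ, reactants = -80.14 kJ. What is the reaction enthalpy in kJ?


dH_rxn = sum(dH_f products) - sum(dH_f reactants)
dH_rxn = -171.2 - (-80.14)
dH_rxn = -91.06 kJ:

-91.06 kJ


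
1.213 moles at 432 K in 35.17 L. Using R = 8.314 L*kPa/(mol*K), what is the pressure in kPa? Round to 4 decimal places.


PV = nRT, solve for P = nRT / V.
nRT = 1.213 * 8.314 * 432 = 4356.669
P = 4356.669 / 35.17
P = 123.87458061 kPa, rounded to 4 dp:

123.8746 kPa


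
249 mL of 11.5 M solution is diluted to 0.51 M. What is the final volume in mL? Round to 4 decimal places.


Dilution: M1*V1 = M2*V2, solve for V2.
V2 = M1*V1 / M2
V2 = 11.5 * 249 / 0.51
V2 = 2863.5 / 0.51
V2 = 5614.70588235 mL, rounded to 4 dp:

5614.7059 mL


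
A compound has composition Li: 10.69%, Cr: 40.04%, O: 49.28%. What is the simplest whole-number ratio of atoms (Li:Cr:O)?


Assume 100 g of compound, divide each mass% by atomic mass to get moles, then normalize by the smallest to get a raw atom ratio.
Moles per 100 g: Li: 10.69/6.941 = 1.5401, Cr: 40.04/51.996 = 0.7701, O: 49.28/15.999 = 3.0802
Raw ratio (divide by min = 0.7701): Li: 2.0, Cr: 1.0, O: 4.0
Multiply by 1 to clear fractions: Li: 2.0 ~= 2, Cr: 1.0 ~= 1, O: 4.0 ~= 4
Reduce by GCD to get the simplest whole-number ratio:

2:1:4


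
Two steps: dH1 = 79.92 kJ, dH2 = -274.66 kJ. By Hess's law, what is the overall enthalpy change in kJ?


Hess's law: enthalpy is a state function, so add the step enthalpies.
dH_total = dH1 + dH2 = 79.92 + (-274.66)
dH_total = -194.74 kJ:

-194.74 kJ


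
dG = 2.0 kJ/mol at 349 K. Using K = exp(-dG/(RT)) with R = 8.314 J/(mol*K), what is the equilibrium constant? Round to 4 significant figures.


dG is in kJ/mol; multiply by 1000 to match R in J/(mol*K).
RT = 8.314 * 349 = 2901.586 J/mol
exponent = -dG*1000 / (RT) = -(2.0*1000) / 2901.586 = -0.68927821
K = exp(-0.68927821)
K = 0.50193823, rounded to 4 significant figures:

0.5019


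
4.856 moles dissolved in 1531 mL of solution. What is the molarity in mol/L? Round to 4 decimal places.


Convert volume to liters: V_L = V_mL / 1000.
V_L = 1531 / 1000 = 1.531 L
M = n / V_L = 4.856 / 1.531
M = 3.17178315 mol/L, rounded to 4 dp:

3.1718 mol/L


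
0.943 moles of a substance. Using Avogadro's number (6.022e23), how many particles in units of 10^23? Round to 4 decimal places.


N = n * NA, then divide by 1e23 for the requested units.
N / 1e23 = n * 6.022
N / 1e23 = 0.943 * 6.022
N / 1e23 = 5.678746, rounded to 4 dp:

5.6787


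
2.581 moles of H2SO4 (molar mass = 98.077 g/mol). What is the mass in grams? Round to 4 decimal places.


mass = n * M
mass = 2.581 * 98.077
mass = 253.136737 g, rounded to 4 dp:

253.1367 g


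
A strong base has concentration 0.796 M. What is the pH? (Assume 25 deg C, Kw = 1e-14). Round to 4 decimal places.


A strong base dissociates completely, so [OH-] equals the given concentration.
pOH = -log10([OH-]) = -log10(0.796) = 0.099087
pH = 14 - pOH = 14 - 0.099087
pH = 13.900913, rounded to 4 dp:

13.9009


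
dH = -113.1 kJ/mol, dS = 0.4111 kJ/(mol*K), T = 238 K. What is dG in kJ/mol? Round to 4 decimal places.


Gibbs: dG = dH - T*dS (consistent units, dS already in kJ/(mol*K)).
T*dS = 238 * 0.4111 = 97.8418
dG = -113.1 - (97.8418)
dG = -210.9418 kJ/mol, rounded to 4 dp:

-210.9418 kJ/mol


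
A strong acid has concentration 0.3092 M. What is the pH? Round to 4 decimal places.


A strong acid dissociates completely, so [H+] equals the given concentration.
pH = -log10([H+]) = -log10(0.3092)
pH = 0.50976051, rounded to 4 dp:

0.5098


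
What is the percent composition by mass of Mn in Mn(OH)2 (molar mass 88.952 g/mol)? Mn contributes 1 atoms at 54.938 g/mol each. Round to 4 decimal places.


pct = 100 * (n_elem * M_elem) / M_total
mass_contribution = 1 * 54.938 = 54.938 g/mol
pct = 100 * 54.938 / 88.952
pct = 61.76139941 %, rounded to 4 dp:

61.7614 %


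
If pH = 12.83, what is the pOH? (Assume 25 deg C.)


At 25 deg C, pH + pOH = 14.
pOH = 14 - pH = 14 - 12.83
pOH = 1.17:

1.17


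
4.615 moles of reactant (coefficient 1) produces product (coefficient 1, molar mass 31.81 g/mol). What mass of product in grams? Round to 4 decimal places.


Use the coefficient ratio to convert reactant moles to product moles, then multiply by the product's molar mass.
moles_P = moles_R * (coeff_P / coeff_R) = 4.615 * (1/1) = 4.615
mass_P = moles_P * M_P = 4.615 * 31.81
mass_P = 146.80315 g, rounded to 4 dp:

146.8032 g


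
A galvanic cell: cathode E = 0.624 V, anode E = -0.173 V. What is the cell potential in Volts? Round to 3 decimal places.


Standard cell potential: E_cell = E_cathode - E_anode.
E_cell = 0.624 - (-0.173)
E_cell = 0.797 V, rounded to 3 dp:

0.797 V


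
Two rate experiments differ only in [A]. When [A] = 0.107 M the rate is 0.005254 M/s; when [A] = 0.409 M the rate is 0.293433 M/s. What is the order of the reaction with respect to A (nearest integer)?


Rate is proportional to [A]^n, so rate2/rate1 = ([A]2/[A]1)^n. Take logs to solve for n.
rate2/rate1 = 0.293433 / 0.005254 = 55.8494
[A]2/[A]1 = 0.409 / 0.107 = 3.8224
n = ln(55.8494) / ln(3.8224) = 3.0
Nearest integer order:

3


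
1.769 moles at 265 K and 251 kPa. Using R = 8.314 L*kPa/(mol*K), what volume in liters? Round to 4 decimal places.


PV = nRT, solve for V = nRT / P.
nRT = 1.769 * 8.314 * 265 = 3897.4785
V = 3897.4785 / 251
V = 15.52780279 L, rounded to 4 dp:

15.5278 L


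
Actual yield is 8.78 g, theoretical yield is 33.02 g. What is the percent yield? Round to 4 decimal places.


% yield = 100 * actual / theoretical
% yield = 100 * 8.78 / 33.02
% yield = 26.58994549 %, rounded to 4 dp:

26.5899 %


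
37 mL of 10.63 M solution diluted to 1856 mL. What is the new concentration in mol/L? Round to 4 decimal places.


Dilution: M1*V1 = M2*V2, solve for M2.
M2 = M1*V1 / V2
M2 = 10.63 * 37 / 1856
M2 = 393.31 / 1856
M2 = 0.21191272 mol/L, rounded to 4 dp:

0.2119 mol/L


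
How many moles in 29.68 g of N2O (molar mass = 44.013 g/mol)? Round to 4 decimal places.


n = mass / M
n = 29.68 / 44.013
n = 0.67434622 mol, rounded to 4 dp:

0.6743 mol


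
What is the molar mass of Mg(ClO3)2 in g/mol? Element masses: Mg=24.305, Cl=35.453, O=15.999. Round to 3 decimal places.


M = sum(count * atomic_mass) over atoms.
M = 1*24.305 + 2*35.453 + 6*15.999
M = 24.305 + 70.906 + 95.994
M = 191.205 g/mol, rounded to 3 dp:

191.205 g/mol


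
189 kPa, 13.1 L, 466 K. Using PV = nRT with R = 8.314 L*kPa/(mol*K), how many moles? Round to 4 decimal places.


PV = nRT, solve for n = PV / (RT).
PV = 189 * 13.1 = 2475.9
RT = 8.314 * 466 = 3874.324
n = 2475.9 / 3874.324
n = 0.63905342 mol, rounded to 4 dp:

0.6391 mol


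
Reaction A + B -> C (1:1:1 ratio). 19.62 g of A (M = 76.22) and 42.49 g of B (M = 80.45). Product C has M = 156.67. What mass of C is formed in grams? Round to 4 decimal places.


Find moles of each reactant; the smaller value is the limiting reagent in a 1:1:1 reaction, so moles_C equals moles of the limiter.
n_A = mass_A / M_A = 19.62 / 76.22 = 0.257413 mol
n_B = mass_B / M_B = 42.49 / 80.45 = 0.528154 mol
Limiting reagent: A (smaller), n_limiting = 0.257413 mol
mass_C = n_limiting * M_C = 0.257413 * 156.67
mass_C = 40.32889471 g, rounded to 4 dp:

40.3289 g


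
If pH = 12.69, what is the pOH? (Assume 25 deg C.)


At 25 deg C, pH + pOH = 14.
pOH = 14 - pH = 14 - 12.69
pOH = 1.31:

1.31


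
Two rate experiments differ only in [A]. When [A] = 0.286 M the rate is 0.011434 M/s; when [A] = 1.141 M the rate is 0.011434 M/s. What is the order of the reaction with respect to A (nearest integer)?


Rate is proportional to [A]^n, so rate2/rate1 = ([A]2/[A]1)^n. Take logs to solve for n.
rate2/rate1 = 0.011434 / 0.011434 = 1.0
[A]2/[A]1 = 1.141 / 0.286 = 3.9895
n = ln(1.0) / ln(3.9895) = 0.0
Nearest integer order:

0


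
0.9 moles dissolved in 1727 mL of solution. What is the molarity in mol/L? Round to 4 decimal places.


Convert volume to liters: V_L = V_mL / 1000.
V_L = 1727 / 1000 = 1.727 L
M = n / V_L = 0.9 / 1.727
M = 0.52113492 mol/L, rounded to 4 dp:

0.5211 mol/L


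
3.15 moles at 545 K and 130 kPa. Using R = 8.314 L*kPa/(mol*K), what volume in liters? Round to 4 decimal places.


PV = nRT, solve for V = nRT / P.
nRT = 3.15 * 8.314 * 545 = 14273.0595
V = 14273.0595 / 130
V = 109.79276538 L, rounded to 4 dp:

109.7928 L


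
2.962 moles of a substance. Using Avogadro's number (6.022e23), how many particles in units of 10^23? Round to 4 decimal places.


N = n * NA, then divide by 1e23 for the requested units.
N / 1e23 = n * 6.022
N / 1e23 = 2.962 * 6.022
N / 1e23 = 17.837164, rounded to 4 dp:

17.8372


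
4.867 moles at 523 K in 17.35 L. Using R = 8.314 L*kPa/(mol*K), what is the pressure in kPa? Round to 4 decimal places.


PV = nRT, solve for P = nRT / V.
nRT = 4.867 * 8.314 * 523 = 21162.7965
P = 21162.7965 / 17.35
P = 1219.75772334 kPa, rounded to 4 dp:

1219.7577 kPa


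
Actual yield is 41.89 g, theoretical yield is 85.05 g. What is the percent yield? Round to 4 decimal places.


% yield = 100 * actual / theoretical
% yield = 100 * 41.89 / 85.05
% yield = 49.25338036 %, rounded to 4 dp:

49.2534 %


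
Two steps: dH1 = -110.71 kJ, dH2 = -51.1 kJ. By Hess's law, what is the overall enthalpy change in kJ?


Hess's law: enthalpy is a state function, so add the step enthalpies.
dH_total = dH1 + dH2 = -110.71 + (-51.1)
dH_total = -161.81 kJ:

-161.81 kJ


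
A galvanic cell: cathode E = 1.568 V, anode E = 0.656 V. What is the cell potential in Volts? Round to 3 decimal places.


Standard cell potential: E_cell = E_cathode - E_anode.
E_cell = 1.568 - (0.656)
E_cell = 0.912 V, rounded to 3 dp:

0.912 V


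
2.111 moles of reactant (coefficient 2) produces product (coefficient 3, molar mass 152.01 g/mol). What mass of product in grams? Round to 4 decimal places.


Use the coefficient ratio to convert reactant moles to product moles, then multiply by the product's molar mass.
moles_P = moles_R * (coeff_P / coeff_R) = 2.111 * (3/2) = 3.1665
mass_P = moles_P * M_P = 3.1665 * 152.01
mass_P = 481.339665 g, rounded to 4 dp:

481.3397 g


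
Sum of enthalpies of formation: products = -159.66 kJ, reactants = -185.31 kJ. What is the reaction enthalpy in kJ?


dH_rxn = sum(dH_f products) - sum(dH_f reactants)
dH_rxn = -159.66 - (-185.31)
dH_rxn = 25.65 kJ:

25.65 kJ


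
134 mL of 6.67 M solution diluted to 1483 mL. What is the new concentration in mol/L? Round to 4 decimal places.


Dilution: M1*V1 = M2*V2, solve for M2.
M2 = M1*V1 / V2
M2 = 6.67 * 134 / 1483
M2 = 893.78 / 1483
M2 = 0.60268375 mol/L, rounded to 4 dp:

0.6027 mol/L


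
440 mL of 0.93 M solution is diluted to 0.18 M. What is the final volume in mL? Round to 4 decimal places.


Dilution: M1*V1 = M2*V2, solve for V2.
V2 = M1*V1 / M2
V2 = 0.93 * 440 / 0.18
V2 = 409.2 / 0.18
V2 = 2273.33333333 mL, rounded to 4 dp:

2273.3333 mL


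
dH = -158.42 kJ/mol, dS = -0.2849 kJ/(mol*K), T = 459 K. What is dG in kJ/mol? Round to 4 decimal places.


Gibbs: dG = dH - T*dS (consistent units, dS already in kJ/(mol*K)).
T*dS = 459 * -0.2849 = -130.7691
dG = -158.42 - (-130.7691)
dG = -27.6509 kJ/mol, rounded to 4 dp:

-27.6509 kJ/mol


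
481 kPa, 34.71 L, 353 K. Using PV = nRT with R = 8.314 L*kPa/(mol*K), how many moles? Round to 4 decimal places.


PV = nRT, solve for n = PV / (RT).
PV = 481 * 34.71 = 16695.51
RT = 8.314 * 353 = 2934.842
n = 16695.51 / 2934.842
n = 5.68872532 mol, rounded to 4 dp:

5.6887 mol


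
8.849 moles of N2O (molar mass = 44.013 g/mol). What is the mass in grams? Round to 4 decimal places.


mass = n * M
mass = 8.849 * 44.013
mass = 389.471037 g, rounded to 4 dp:

389.4710 g


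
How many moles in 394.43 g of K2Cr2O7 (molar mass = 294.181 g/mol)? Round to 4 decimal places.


n = mass / M
n = 394.43 / 294.181
n = 1.3407732 mol, rounded to 4 dp:

1.3408 mol


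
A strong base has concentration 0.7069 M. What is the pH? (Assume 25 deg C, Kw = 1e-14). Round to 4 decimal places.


A strong base dissociates completely, so [OH-] equals the given concentration.
pOH = -log10([OH-]) = -log10(0.7069) = 0.150642
pH = 14 - pOH = 14 - 0.150642
pH = 13.849358, rounded to 4 dp:

13.8494


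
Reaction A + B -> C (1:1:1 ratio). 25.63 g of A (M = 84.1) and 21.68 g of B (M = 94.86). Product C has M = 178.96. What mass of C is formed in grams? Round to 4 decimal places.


Find moles of each reactant; the smaller value is the limiting reagent in a 1:1:1 reaction, so moles_C equals moles of the limiter.
n_A = mass_A / M_A = 25.63 / 84.1 = 0.304756 mol
n_B = mass_B / M_B = 21.68 / 94.86 = 0.228547 mol
Limiting reagent: B (smaller), n_limiting = 0.228547 mol
mass_C = n_limiting * M_C = 0.228547 * 178.96
mass_C = 40.90077112 g, rounded to 4 dp:

40.9008 g


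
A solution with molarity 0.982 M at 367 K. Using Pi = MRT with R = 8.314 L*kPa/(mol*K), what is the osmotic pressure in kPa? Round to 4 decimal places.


Osmotic pressure (van't Hoff): Pi = M*R*T.
RT = 8.314 * 367 = 3051.238
Pi = 0.982 * 3051.238
Pi = 2996.315716 kPa, rounded to 4 dp:

2996.3157 kPa


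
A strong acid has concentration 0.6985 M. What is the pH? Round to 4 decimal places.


A strong acid dissociates completely, so [H+] equals the given concentration.
pH = -log10([H+]) = -log10(0.6985)
pH = 0.15583359, rounded to 4 dp:

0.1558


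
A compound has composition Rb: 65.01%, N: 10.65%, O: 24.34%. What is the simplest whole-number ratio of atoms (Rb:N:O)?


Assume 100 g of compound, divide each mass% by atomic mass to get moles, then normalize by the smallest to get a raw atom ratio.
Moles per 100 g: Rb: 65.01/85.468 = 0.7606, N: 10.65/14.007 = 0.7603, O: 24.34/15.999 = 1.5213
Raw ratio (divide by min = 0.7603): Rb: 1.0, N: 1.0, O: 2.001
Multiply by 1 to clear fractions: Rb: 1.0 ~= 1, N: 1.0 ~= 1, O: 2.001 ~= 2
Reduce by GCD to get the simplest whole-number ratio:

1:1:2


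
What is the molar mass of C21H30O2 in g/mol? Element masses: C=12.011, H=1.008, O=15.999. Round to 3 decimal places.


M = sum(count * atomic_mass) over atoms.
M = 21*12.011 + 30*1.008 + 2*15.999
M = 252.231 + 30.24 + 31.998
M = 314.469 g/mol, rounded to 3 dp:

314.469 g/mol


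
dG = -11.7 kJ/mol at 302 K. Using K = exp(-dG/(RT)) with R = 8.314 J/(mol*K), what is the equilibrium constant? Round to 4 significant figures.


dG is in kJ/mol; multiply by 1000 to match R in J/(mol*K).
RT = 8.314 * 302 = 2510.828 J/mol
exponent = -dG*1000 / (RT) = -(-11.7*1000) / 2510.828 = 4.6598174
K = exp(4.6598174)
K = 105.61679, rounded to 4 significant figures:

105.6


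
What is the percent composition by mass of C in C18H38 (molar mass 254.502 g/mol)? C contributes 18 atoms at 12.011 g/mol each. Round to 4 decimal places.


pct = 100 * (n_elem * M_elem) / M_total
mass_contribution = 18 * 12.011 = 216.198 g/mol
pct = 100 * 216.198 / 254.502
pct = 84.94943065 %, rounded to 4 dp:

84.9494 %


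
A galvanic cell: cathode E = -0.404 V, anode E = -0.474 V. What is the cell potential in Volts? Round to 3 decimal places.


Standard cell potential: E_cell = E_cathode - E_anode.
E_cell = -0.404 - (-0.474)
E_cell = 0.07 V, rounded to 3 dp:

0.070 V


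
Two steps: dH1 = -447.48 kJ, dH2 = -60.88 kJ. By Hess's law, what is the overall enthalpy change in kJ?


Hess's law: enthalpy is a state function, so add the step enthalpies.
dH_total = dH1 + dH2 = -447.48 + (-60.88)
dH_total = -508.36 kJ:

-508.36 kJ


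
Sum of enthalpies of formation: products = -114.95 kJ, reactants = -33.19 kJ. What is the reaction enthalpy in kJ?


dH_rxn = sum(dH_f products) - sum(dH_f reactants)
dH_rxn = -114.95 - (-33.19)
dH_rxn = -81.76 kJ:

-81.76 kJ


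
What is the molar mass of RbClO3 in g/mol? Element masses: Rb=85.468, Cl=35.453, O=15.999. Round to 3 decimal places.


M = sum(count * atomic_mass) over atoms.
M = 1*85.468 + 1*35.453 + 3*15.999
M = 85.468 + 35.453 + 47.997
M = 168.918 g/mol, rounded to 3 dp:

168.918 g/mol


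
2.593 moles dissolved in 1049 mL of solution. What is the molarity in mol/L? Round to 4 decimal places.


Convert volume to liters: V_L = V_mL / 1000.
V_L = 1049 / 1000 = 1.049 L
M = n / V_L = 2.593 / 1.049
M = 2.47187798 mol/L, rounded to 4 dp:

2.4719 mol/L


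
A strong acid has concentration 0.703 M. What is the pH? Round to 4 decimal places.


A strong acid dissociates completely, so [H+] equals the given concentration.
pH = -log10([H+]) = -log10(0.703)
pH = 0.15304467, rounded to 4 dp:

0.1530


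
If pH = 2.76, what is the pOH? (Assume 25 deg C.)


At 25 deg C, pH + pOH = 14.
pOH = 14 - pH = 14 - 2.76
pOH = 11.24:

11.24


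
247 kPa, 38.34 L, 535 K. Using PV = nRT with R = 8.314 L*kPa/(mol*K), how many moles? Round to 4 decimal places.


PV = nRT, solve for n = PV / (RT).
PV = 247 * 38.34 = 9469.98
RT = 8.314 * 535 = 4447.99
n = 9469.98 / 4447.99
n = 2.12904705 mol, rounded to 4 dp:

2.1290 mol


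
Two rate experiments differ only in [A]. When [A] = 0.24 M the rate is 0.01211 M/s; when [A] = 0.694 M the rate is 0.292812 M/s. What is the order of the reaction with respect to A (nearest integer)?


Rate is proportional to [A]^n, so rate2/rate1 = ([A]2/[A]1)^n. Take logs to solve for n.
rate2/rate1 = 0.292812 / 0.01211 = 24.1794
[A]2/[A]1 = 0.694 / 0.24 = 2.8917
n = ln(24.1794) / ln(2.8917) = 3.0
Nearest integer order:

3
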